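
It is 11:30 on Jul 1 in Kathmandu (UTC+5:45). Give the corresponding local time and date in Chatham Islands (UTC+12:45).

In UTC: 11:30 − 5:45 = 05:45 on Jul 1.
Chatham Islands is UTC+12:45: 05:45 + 12:45 = 18:30 on Jul 1.

18:30 on July 1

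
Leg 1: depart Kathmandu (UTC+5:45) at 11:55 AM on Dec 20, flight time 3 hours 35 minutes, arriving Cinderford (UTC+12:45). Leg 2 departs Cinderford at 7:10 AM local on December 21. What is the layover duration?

8 hours 40 minutes

Convert departure to UTC: 11:55 AM − 5:45 = 6:10 AM UTC on Dec 20.
Add 3 hours and 35 minutes flight time → 9:45 AM UTC.
Cinderford is UTC+12:45, so local arrival = 9:45 AM + 12:45 = 10:30 PM on Dec 20.
Layover = 7:10 AM − 10:30 PM (+1 day) = 8 hours 40 minutes.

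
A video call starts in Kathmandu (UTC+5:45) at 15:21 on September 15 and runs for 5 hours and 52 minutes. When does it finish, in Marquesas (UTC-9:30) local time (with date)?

05:58 on September 15

Convert start to UTC: 15:21 − 5:45 = 09:36 UTC on Sep 15.
Add 5 hours and 52 minutes duration → 15:28 UTC.
Marquesas is UTC−9:30, so local end time = 15:28 − 9:30 = 05:58 on Sep 15.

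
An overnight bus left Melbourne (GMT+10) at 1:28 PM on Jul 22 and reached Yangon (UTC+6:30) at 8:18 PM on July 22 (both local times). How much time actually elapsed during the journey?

10 hours 20 minutes

Departure in UTC: 1:28 PM − 10:00 = 3:28 AM on Jul 22.
Arrival in UTC: 8:18 PM − 6:30 = 1:48 PM on Jul 22.
Elapsed = 1:48 PM − 3:28 AM = 10 hours 20 minutes.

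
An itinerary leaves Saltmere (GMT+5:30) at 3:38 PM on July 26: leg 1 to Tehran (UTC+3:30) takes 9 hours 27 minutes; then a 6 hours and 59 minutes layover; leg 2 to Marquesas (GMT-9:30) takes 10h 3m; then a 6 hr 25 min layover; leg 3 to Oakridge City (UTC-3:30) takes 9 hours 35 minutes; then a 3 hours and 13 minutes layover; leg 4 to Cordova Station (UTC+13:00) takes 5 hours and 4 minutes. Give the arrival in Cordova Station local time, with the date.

Convert departure to UTC: 3:38 PM − 5:30 = 10:08 AM UTC on Jul 26.
Add 9 hours 27 minutes leg 1 → 7:35 PM UTC.
Add 6 hours and 59 minutes layover in Tehran → 2:34 AM UTC (Jul 27).
Add 10 hours and 3 minutes leg 2 → 12:37 PM UTC.
Add 6 hours and 25 minutes layover in Marquesas → 7:02 PM UTC.
Add 9 hours and 35 minutes leg 3 → 4:37 AM UTC (Jul 28).
Add 3 hours 13 minutes layover in Oakridge City → 7:50 AM UTC.
Add 5 hours 4 minutes leg 4 → 12:54 PM UTC.
Cordova Station is UTC+13:00, so local arrival = 12:54 PM + 13:00 = 1:54 AM on Jul 29.

1:54 AM on July 29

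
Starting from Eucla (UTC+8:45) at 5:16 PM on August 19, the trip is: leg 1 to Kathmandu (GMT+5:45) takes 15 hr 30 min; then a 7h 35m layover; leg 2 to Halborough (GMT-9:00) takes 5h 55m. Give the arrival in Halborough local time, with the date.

Convert departure to UTC: 5:16 PM − 8:45 = 8:31 AM UTC on Aug 19.
Add 15 hours and 30 minutes leg 1 → 12:01 AM UTC (Aug 20).
Add 7 hours 35 minutes layover in Kathmandu → 7:36 AM UTC.
Add 5 hours 55 minutes leg 2 → 1:31 PM UTC.
Halborough is UTC−9:00, so local arrival = 1:31 PM − 9:00 = 4:31 AM on Aug 20.

4:31 AM on Aug 20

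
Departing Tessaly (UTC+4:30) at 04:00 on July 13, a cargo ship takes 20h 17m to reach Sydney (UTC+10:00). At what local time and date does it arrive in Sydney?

Convert departure to UTC: 04:00 − 4:30 = 23:30 UTC on Jul 12.
Add 20 hours and 17 minutes travel time → 19:47 UTC (Jul 13).
Sydney is UTC+10:00, so local arrival = 19:47 + 10:00 = 05:47 on Jul 14.

05:47 on July 14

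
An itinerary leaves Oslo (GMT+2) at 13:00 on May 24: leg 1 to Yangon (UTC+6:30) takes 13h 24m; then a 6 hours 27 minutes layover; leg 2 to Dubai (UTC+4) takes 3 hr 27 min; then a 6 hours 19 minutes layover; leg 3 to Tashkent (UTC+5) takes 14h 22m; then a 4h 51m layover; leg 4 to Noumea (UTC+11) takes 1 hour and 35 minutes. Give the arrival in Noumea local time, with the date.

00:25 on May 27

Convert departure to UTC: 13:00 − 2:00 = 11:00 UTC on May 24.
Add 13 hours 24 minutes leg 1 → 00:24 UTC (May 25).
Add 6 hours and 27 minutes layover in Yangon → 06:51 UTC.
Add 3 hours 27 minutes leg 2 → 10:18 UTC.
Add 6 hours and 19 minutes layover in Dubai → 16:37 UTC.
Add 14 hours 22 minutes leg 3 → 06:59 UTC (May 26).
Add 4 hours 51 minutes layover in Tashkent → 11:50 UTC.
Add 1 hour and 35 minutes leg 4 → 13:25 UTC.
Noumea is UTC+11:00, so local arrival = 13:25 + 11:00 = 00:25 on May 27.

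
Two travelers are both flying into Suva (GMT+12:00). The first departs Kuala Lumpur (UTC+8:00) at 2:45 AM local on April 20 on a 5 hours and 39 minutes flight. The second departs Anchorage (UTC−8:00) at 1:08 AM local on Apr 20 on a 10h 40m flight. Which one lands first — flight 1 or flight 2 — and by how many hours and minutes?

Flight 1 in UTC: 2:45 AM − 8:00 = 6:45 PM on Apr 19.
+5 hours 39 minutes → arrive 12:24 AM UTC on Apr 20.
Flight 2 in UTC: 1:08 AM + 8:00 = 9:08 AM on Apr 20.
+10 hours and 40 minutes → arrive 7:48 PM UTC on Apr 20.
Flight 1 lands earlier by 19 hours 24 minutes.

the first, by 19 hours 24 minutes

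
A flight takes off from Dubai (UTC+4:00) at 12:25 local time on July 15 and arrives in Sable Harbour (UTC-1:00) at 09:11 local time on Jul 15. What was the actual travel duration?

1 hour 46 minutes

Departure in UTC: 12:25 − 4:00 = 08:25 on Jul 15.
Arrival in UTC: 09:11 + 1:00 = 10:11 on Jul 15.
Elapsed = 10:11 − 08:25 = 1 hour 46 minutes.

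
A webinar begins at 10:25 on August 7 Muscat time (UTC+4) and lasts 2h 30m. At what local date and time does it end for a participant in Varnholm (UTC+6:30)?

Varnholm is 2:30 ahead of Muscat.
After 2 hours 30 minutes it is 12:55 in Muscat.
Shift by the zone difference: 12:55 + 2:30 = 15:25 on Aug 7 in Varnholm.

15:25 on August 7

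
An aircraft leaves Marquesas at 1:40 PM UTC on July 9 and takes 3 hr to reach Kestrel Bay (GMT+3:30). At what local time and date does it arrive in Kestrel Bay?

8:10 PM on July 9

Departure is given in UTC: 1:40 PM on Jul 9.
Add 3 hours → 4:40 PM UTC.
Kestrel Bay is UTC+3:30: 4:40 PM + 3:30 = 8:10 PM on Jul 9.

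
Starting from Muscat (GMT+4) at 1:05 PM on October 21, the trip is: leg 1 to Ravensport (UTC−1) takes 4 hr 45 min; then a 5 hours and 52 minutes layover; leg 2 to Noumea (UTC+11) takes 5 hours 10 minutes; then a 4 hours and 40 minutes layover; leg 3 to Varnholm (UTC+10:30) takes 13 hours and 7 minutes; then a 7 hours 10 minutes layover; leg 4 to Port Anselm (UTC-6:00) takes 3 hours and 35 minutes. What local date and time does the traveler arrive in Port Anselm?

Convert departure to UTC: 1:05 PM − 4:00 = 9:05 AM UTC on Oct 21.
Add 4 hours 45 minutes leg 1 → 1:50 PM UTC.
Add 5 hours 52 minutes layover in Ravensport → 7:42 PM UTC.
Add 5 hours 10 minutes leg 2 → 12:52 AM UTC (Oct 22).
Add 4 hours and 40 minutes layover in Noumea → 5:32 AM UTC.
Add 13 hours and 7 minutes leg 3 → 6:39 PM UTC.
Add 7 hours 10 minutes layover in Varnholm → 1:49 AM UTC (Oct 23).
Add 3 hours 35 minutes leg 4 → 5:24 AM UTC.
Port Anselm is UTC−6:00, so local arrival = 5:24 AM − 6:00 = 11:24 PM on Oct 22.

11:24 PM on October 22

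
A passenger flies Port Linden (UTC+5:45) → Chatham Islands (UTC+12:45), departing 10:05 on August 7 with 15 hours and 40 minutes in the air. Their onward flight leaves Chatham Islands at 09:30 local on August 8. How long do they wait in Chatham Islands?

45 minutes

Convert departure to UTC: 10:05 − 5:45 = 04:20 UTC on Aug 7.
Add 15 hours 40 minutes flight time → 20:00 UTC.
Chatham Islands is UTC+12:45, so local arrival = 20:00 + 12:45 = 08:45 on Aug 8.
Layover = 09:30 − 08:45 = 45 minutes.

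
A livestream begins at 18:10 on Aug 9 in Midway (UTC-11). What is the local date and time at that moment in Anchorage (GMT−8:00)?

21:10 on August 9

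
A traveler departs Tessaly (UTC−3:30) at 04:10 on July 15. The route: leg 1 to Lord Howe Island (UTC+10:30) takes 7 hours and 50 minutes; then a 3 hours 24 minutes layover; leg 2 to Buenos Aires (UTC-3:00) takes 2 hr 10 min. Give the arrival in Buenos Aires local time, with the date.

Convert departure to UTC: 04:10 + 3:30 = 07:40 UTC on Jul 15.
Add 7 hours and 50 minutes leg 1 → 15:30 UTC.
Add 3 hours and 24 minutes layover in Lord Howe Island → 18:54 UTC.
Add 2 hours and 10 minutes leg 2 → 21:04 UTC.
Buenos Aires is UTC−3:00, so local arrival = 21:04 − 3:00 = 18:04 on Jul 15.

18:04 on July 15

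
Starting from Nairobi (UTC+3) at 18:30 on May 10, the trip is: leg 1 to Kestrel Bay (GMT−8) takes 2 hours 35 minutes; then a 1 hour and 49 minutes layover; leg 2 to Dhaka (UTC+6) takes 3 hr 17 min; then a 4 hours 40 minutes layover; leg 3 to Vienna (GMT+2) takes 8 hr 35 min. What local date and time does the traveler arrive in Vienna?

Convert departure to UTC: 18:30 − 3:00 = 15:30 UTC on May 10.
Add 2 hours and 35 minutes leg 1 → 18:05 UTC.
Add 1 hour and 49 minutes layover in Kestrel Bay → 19:54 UTC.
Add 3 hours and 17 minutes leg 2 → 23:11 UTC.
Add 4 hours 40 minutes layover in Dhaka → 03:51 UTC (May 11).
Add 8 hours and 35 minutes leg 3 → 12:26 UTC.
Vienna is UTC+2:00, so local arrival = 12:26 + 2:00 = 14:26 on May 11.

14:26 on May 11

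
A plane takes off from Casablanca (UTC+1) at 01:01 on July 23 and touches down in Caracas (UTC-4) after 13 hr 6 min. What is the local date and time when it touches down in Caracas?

09:07 on Jul 23

Convert departure to UTC: 01:01 − 1:00 = 00:01 UTC on Jul 23.
Add 13 hours and 6 minutes travel time → 13:07 UTC.
Caracas is UTC−4:00, so local arrival = 13:07 − 4:00 = 09:07 on Jul 23.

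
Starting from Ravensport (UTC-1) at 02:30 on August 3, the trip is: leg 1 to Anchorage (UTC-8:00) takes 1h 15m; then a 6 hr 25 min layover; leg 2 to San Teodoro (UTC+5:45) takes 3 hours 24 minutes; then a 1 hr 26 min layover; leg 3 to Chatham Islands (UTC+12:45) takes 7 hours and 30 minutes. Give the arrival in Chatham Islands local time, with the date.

Convert departure to UTC: 02:30 + 1:00 = 03:30 UTC on Aug 3.
Add 1 hour and 15 minutes leg 1 → 04:45 UTC.
Add 6 hours 25 minutes layover in Anchorage → 11:10 UTC.
Add 3 hours and 24 minutes leg 2 → 14:34 UTC.
Add 1 hour and 26 minutes layover in San Teodoro → 16:00 UTC.
Add 7 hours and 30 minutes leg 3 → 23:30 UTC.
Chatham Islands is UTC+12:45, so local arrival = 23:30 + 12:45 = 12:15 on Aug 4.

12:15 on August 4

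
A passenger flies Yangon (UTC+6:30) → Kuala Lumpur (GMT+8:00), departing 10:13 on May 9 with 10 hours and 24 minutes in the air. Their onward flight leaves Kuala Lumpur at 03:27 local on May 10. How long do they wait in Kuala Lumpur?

5 hours 20 minutes

Convert departure to UTC: 10:13 − 6:30 = 03:43 UTC on May 9.
Add 10 hours and 24 minutes flight time → 14:07 UTC.
Kuala Lumpur is UTC+8:00, so local arrival = 14:07 + 8:00 = 22:07 on May 9.
Layover = 03:27 − 22:07 (+1 day) = 5 hours 20 minutes.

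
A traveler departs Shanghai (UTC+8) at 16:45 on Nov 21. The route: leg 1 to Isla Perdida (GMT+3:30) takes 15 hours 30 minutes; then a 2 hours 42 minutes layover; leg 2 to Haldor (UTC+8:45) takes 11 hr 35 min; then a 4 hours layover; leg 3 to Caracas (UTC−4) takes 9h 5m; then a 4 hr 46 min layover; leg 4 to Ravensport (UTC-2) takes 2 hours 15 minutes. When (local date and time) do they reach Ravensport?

Convert departure to UTC: 16:45 − 8:00 = 08:45 UTC on Nov 21.
Add 15 hours and 30 minutes leg 1 → 00:15 UTC (Nov 22).
Add 2 hours and 42 minutes layover in Isla Perdida → 02:57 UTC.
Add 11 hours 35 minutes leg 2 → 14:32 UTC.
Add 4 hours layover in Haldor → 18:32 UTC.
Add 9 hours and 5 minutes leg 3 → 03:37 UTC (Nov 23).
Add 4 hours and 46 minutes layover in Caracas → 08:23 UTC.
Add 2 hours and 15 minutes leg 4 → 10:38 UTC.
Ravensport is UTC−2:00, so local arrival = 10:38 − 2:00 = 08:38 on Nov 23.

08:38 on November 23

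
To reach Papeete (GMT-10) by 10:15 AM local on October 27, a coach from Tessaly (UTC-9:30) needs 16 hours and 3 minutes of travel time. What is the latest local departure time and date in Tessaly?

6:42 PM on Oct 26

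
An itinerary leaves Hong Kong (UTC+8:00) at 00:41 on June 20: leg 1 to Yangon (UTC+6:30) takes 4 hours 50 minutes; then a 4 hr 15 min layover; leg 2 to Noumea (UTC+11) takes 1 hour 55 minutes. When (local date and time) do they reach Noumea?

14:41 on Jun 20

Convert departure to UTC: 00:41 − 8:00 = 16:41 UTC on Jun 19.
Add 4 hours 50 minutes leg 1 → 21:31 UTC.
Add 4 hours 15 minutes layover in Yangon → 01:46 UTC (Jun 20).
Add 1 hour and 55 minutes leg 2 → 03:41 UTC.
Noumea is UTC+11:00, so local arrival = 03:41 + 11:00 = 14:41 on Jun 20.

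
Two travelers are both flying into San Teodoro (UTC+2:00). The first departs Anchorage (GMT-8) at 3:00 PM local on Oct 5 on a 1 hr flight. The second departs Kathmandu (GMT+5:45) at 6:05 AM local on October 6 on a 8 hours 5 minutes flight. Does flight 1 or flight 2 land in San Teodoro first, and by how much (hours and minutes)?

Flight 1 in UTC: 3:00 PM + 8:00 = 11:00 PM on Oct 5.
+1 hour → arrive 12:00 AM UTC on Oct 6.
Flight 2 in UTC: 6:05 AM − 5:45 = 12:20 AM on Oct 6.
+8 hours and 5 minutes → arrive 8:25 AM UTC on Oct 6.
Flight 1 lands earlier by 8 hours 25 minutes.

the first, by 8 hours 25 minutes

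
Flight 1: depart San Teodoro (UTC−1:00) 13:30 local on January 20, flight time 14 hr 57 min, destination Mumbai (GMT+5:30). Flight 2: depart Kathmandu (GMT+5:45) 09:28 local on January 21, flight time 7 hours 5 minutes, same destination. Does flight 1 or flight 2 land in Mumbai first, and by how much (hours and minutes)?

the first, by 5 hours 21 minutes

Flight 1 in UTC: 13:30 + 1:00 = 14:30 on Jan 20.
+14 hours 57 minutes → arrive 05:27 UTC on Jan 21.
Flight 2 in UTC: 09:28 − 5:45 = 03:43 on Jan 21.
+7 hours and 5 minutes → arrive 10:48 UTC on Jan 21.
Flight 1 lands earlier by 5 hours 21 minutes.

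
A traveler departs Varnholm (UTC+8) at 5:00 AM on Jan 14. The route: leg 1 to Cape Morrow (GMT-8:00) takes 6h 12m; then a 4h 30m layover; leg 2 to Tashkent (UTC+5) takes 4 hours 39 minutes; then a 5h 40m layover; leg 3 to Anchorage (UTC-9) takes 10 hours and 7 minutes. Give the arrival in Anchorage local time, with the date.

Convert departure to UTC: 5:00 AM − 8:00 = 9:00 PM UTC on Jan 13.
Add 6 hours and 12 minutes leg 1 → 3:12 AM UTC (Jan 14).
Add 4 hours and 30 minutes layover in Cape Morrow → 7:42 AM UTC.
Add 4 hours and 39 minutes leg 2 → 12:21 PM UTC.
Add 5 hours 40 minutes layover in Tashkent → 6:01 PM UTC.
Add 10 hours 7 minutes leg 3 → 4:08 AM UTC (Jan 15).
Anchorage is UTC−9:00, so local arrival = 4:08 AM − 9:00 = 7:08 PM on Jan 14.

7:08 PM on January 14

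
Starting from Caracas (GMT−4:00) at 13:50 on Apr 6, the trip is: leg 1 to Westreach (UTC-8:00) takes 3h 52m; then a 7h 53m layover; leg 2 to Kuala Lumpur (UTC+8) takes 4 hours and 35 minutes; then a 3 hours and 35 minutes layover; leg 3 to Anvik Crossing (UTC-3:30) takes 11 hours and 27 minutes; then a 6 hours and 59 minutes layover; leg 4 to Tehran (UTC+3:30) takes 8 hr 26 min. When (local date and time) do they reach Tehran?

20:07 on April 8

Convert departure to UTC: 13:50 + 4:00 = 17:50 UTC on Apr 6.
Add 3 hours and 52 minutes leg 1 → 21:42 UTC.
Add 7 hours and 53 minutes layover in Westreach → 05:35 UTC (Apr 7).
Add 4 hours 35 minutes leg 2 → 10:10 UTC.
Add 3 hours 35 minutes layover in Kuala Lumpur → 13:45 UTC.
Add 11 hours 27 minutes leg 3 → 01:12 UTC (Apr 8).
Add 6 hours and 59 minutes layover in Anvik Crossing → 08:11 UTC.
Add 8 hours and 26 minutes leg 4 → 16:37 UTC.
Tehran is UTC+3:30, so local arrival = 16:37 + 3:30 = 20:07 on Apr 8.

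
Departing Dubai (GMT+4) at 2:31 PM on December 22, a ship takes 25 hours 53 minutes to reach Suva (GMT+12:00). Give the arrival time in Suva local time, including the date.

12:24 AM on Dec 24

Convert departure to UTC: 2:31 PM − 4:00 = 10:31 AM UTC on Dec 22.
Add 25 hours and 53 minutes travel time → 12:24 PM UTC (Dec 23).
Suva is UTC+12:00, so local arrival = 12:24 PM + 12:00 = 12:24 AM on Dec 24.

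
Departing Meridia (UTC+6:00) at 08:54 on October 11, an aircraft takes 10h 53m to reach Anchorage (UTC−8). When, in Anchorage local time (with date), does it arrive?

05:47 on Oct 11

Convert departure to UTC: 08:54 − 6:00 = 02:54 UTC on Oct 11.
Add 10 hours 53 minutes travel time → 13:47 UTC.
Anchorage is UTC−8:00, so local arrival = 13:47 − 8:00 = 05:47 on Oct 11.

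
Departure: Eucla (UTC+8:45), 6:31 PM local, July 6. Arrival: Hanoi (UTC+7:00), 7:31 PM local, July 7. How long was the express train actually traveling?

26 hours 45 minutes

Departure in UTC: 6:31 PM − 8:45 = 9:46 AM on Jul 6.
Arrival in UTC: 7:31 PM − 7:00 = 12:31 PM on Jul 7.
Elapsed = 12:31 PM − 9:46 AM (+1 day) = 26 hours 45 minutes.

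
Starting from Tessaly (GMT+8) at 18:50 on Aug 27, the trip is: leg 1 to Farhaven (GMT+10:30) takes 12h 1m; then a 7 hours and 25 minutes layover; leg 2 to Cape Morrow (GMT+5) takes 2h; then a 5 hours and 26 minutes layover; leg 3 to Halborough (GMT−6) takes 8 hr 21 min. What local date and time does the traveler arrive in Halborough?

16:03 on August 28

Convert departure to UTC: 18:50 − 8:00 = 10:50 UTC on Aug 27.
Add 12 hours 1 minute leg 1 → 22:51 UTC.
Add 7 hours 25 minutes layover in Farhaven → 06:16 UTC (Aug 28).
Add 2 hours leg 2 → 08:16 UTC.
Add 5 hours and 26 minutes layover in Cape Morrow → 13:42 UTC.
Add 8 hours and 21 minutes leg 3 → 22:03 UTC.
Halborough is UTC−6:00, so local arrival = 22:03 − 6:00 = 16:03 on Aug 28.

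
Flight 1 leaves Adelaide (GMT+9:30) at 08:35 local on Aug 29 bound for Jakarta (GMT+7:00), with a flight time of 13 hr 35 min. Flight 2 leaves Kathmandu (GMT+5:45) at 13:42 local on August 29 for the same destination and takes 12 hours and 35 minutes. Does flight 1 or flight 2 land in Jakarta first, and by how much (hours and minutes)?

the first, by 7 hours 52 minutes

Flight 1 in UTC: 08:35 − 9:30 = 23:05 on Aug 28.
+13 hours and 35 minutes → arrive 12:40 UTC on Aug 29.
Flight 2 in UTC: 13:42 − 5:45 = 07:57 on Aug 29.
+12 hours and 35 minutes → arrive 20:32 UTC on Aug 29.
Flight 1 lands earlier by 7 hours 52 minutes.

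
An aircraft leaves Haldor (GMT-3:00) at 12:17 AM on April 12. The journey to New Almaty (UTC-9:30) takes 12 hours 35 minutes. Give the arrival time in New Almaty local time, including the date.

New Almaty is 6:30 behind Haldor.
After 12 hours 35 minutes it is 12:52 PM in Haldor.
Shift by the zone difference: 12:52 PM − 6:30 = 6:22 AM on Apr 12 in New Almaty.

6:22 AM on April 12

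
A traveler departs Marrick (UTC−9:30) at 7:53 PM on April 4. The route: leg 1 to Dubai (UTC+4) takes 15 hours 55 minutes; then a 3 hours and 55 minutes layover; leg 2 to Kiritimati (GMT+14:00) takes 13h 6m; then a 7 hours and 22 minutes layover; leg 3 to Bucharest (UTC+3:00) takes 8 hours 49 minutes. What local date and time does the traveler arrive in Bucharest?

9:30 AM on Apr 7

Convert departure to UTC: 7:53 PM + 9:30 = 5:23 AM UTC on Apr 5.
Add 15 hours and 55 minutes leg 1 → 9:18 PM UTC.
Add 3 hours and 55 minutes layover in Dubai → 1:13 AM UTC (Apr 6).
Add 13 hours 6 minutes leg 2 → 2:19 PM UTC.
Add 7 hours and 22 minutes layover in Kiritimati → 9:41 PM UTC.
Add 8 hours 49 minutes leg 3 → 6:30 AM UTC (Apr 7).
Bucharest is UTC+3:00, so local arrival = 6:30 AM + 3:00 = 9:30 AM on Apr 7.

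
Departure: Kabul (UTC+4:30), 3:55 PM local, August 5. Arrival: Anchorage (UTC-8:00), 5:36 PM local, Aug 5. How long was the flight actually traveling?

14 hours 11 minutes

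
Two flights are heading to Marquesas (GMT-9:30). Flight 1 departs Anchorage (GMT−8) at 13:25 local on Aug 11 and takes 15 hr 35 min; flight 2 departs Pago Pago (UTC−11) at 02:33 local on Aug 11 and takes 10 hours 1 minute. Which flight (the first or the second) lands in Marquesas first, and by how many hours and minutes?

the second, by 13 hours 26 minutes

Flight 1 in UTC: 13:25 + 8:00 = 21:25 on Aug 11.
+15 hours 35 minutes → arrive 13:00 UTC on Aug 12.
Flight 2 in UTC: 02:33 + 11:00 = 13:33 on Aug 11.
+10 hours 1 minute → arrive 23:34 UTC on Aug 11.
Flight 2 lands earlier by 13 hours 26 minutes.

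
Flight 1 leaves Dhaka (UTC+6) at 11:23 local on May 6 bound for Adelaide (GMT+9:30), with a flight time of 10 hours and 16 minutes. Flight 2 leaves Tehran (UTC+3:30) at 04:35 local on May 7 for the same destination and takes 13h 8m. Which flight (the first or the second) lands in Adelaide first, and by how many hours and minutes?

the first, by 22 hours 34 minutes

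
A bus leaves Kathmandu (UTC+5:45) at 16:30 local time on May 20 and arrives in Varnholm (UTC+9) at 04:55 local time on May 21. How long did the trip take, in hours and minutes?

9 hours 10 minutes

Varnholm is 3:15 ahead of Kathmandu.
Clock-face elapsed time (ignoring zones) is 12 hours 25 minutes.
Actual elapsed = 12 hours 25 minutes − 3:15 = 9 hours 10 minutes.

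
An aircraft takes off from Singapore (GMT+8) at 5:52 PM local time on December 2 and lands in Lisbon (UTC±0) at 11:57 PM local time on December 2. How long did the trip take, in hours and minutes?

14 hours 5 minutes

Departure in UTC: 5:52 PM − 8:00 = 9:52 AM on Dec 2.
Arrival is already UTC: 11:57 PM on Dec 2.
Elapsed = 11:57 PM − 9:52 AM = 14 hours 5 minutes.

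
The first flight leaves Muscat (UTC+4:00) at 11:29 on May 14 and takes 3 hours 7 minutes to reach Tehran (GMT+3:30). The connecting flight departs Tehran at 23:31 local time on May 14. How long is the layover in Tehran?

Convert departure to UTC: 11:29 − 4:00 = 07:29 UTC on May 14.
Add 3 hours and 7 minutes flight time → 10:36 UTC.
Tehran is UTC+3:30, so local arrival = 10:36 + 3:30 = 14:06 on May 14.
Layover = 23:31 − 14:06 = 9 hours 25 minutes.

9 hours 25 minutes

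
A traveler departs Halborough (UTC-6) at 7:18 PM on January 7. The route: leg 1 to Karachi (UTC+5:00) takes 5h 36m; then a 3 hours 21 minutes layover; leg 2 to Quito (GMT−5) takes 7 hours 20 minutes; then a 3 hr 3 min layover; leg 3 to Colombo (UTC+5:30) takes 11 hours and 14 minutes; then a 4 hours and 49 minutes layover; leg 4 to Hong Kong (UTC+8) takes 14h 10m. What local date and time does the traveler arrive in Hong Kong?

10:51 AM on January 10

Convert departure to UTC: 7:18 PM + 6:00 = 1:18 AM UTC on Jan 8.
Add 5 hours and 36 minutes leg 1 → 6:54 AM UTC.
Add 3 hours 21 minutes layover in Karachi → 10:15 AM UTC.
Add 7 hours 20 minutes leg 2 → 5:35 PM UTC.
Add 3 hours and 3 minutes layover in Quito → 8:38 PM UTC.
Add 11 hours 14 minutes leg 3 → 7:52 AM UTC (Jan 9).
Add 4 hours and 49 minutes layover in Colombo → 12:41 PM UTC.
Add 14 hours 10 minutes leg 4 → 2:51 AM UTC (Jan 10).
Hong Kong is UTC+8:00, so local arrival = 2:51 AM + 8:00 = 10:51 AM on Jan 10.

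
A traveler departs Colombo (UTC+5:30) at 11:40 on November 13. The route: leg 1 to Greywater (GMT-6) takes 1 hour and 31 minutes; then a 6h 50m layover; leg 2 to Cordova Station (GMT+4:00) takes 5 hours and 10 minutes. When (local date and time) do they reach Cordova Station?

Convert departure to UTC: 11:40 − 5:30 = 06:10 UTC on Nov 13.
Add 1 hour 31 minutes leg 1 → 07:41 UTC.
Add 6 hours and 50 minutes layover in Greywater → 14:31 UTC.
Add 5 hours and 10 minutes leg 2 → 19:41 UTC.
Cordova Station is UTC+4:00, so local arrival = 19:41 + 4:00 = 23:41 on Nov 13.

23:41 on November 13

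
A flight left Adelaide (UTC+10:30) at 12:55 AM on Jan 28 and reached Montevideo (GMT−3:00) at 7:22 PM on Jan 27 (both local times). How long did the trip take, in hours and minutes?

7 hours 57 minutes

Montevideo is 13:30 behind Adelaide.
Clock-face elapsed time (ignoring zones) is −5 hours 33 minutes.
Actual elapsed = −5 hours 33 minutes + 13:30 = 7 hours 57 minutes.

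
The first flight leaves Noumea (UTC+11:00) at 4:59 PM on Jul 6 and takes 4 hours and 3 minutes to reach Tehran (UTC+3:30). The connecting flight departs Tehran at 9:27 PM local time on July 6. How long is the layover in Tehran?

7 hours 55 minutes

Convert departure to UTC: 4:59 PM − 11:00 = 5:59 AM UTC on Jul 6.
Add 4 hours 3 minutes flight time → 10:02 AM UTC.
Tehran is UTC+3:30, so local arrival = 10:02 AM + 3:30 = 1:32 PM on Jul 6.
Layover = 9:27 PM − 1:32 PM = 7 hours 55 minutes.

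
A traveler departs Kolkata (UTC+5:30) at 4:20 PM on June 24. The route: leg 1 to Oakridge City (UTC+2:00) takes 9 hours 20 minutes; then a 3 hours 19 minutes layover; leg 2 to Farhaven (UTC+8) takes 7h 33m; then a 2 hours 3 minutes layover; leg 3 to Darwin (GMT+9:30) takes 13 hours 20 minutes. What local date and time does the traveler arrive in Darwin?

7:55 AM on June 26

Convert departure to UTC: 4:20 PM − 5:30 = 10:50 AM UTC on Jun 24.
Add 9 hours 20 minutes leg 1 → 8:10 PM UTC.
Add 3 hours 19 minutes layover in Oakridge City → 11:29 PM UTC.
Add 7 hours 33 minutes leg 2 → 7:02 AM UTC (Jun 25).
Add 2 hours 3 minutes layover in Farhaven → 9:05 AM UTC.
Add 13 hours 20 minutes leg 3 → 10:25 PM UTC.
Darwin is UTC+9:30, so local arrival = 10:25 PM + 9:30 = 7:55 AM on Jun 26.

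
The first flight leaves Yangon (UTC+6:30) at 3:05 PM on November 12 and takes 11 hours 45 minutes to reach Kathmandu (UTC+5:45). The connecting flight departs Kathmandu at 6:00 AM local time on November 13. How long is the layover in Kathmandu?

Convert departure to UTC: 3:05 PM − 6:30 = 8:35 AM UTC on Nov 12.
Add 11 hours and 45 minutes flight time → 8:20 PM UTC.
Kathmandu is UTC+5:45, so local arrival = 8:20 PM + 5:45 = 2:05 AM on Nov 13.
Layover = 6:00 AM − 2:05 AM = 3 hours 55 minutes.

3 hours 55 minutes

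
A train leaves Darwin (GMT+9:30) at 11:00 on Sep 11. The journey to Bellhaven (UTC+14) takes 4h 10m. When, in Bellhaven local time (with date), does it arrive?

Convert departure to UTC: 11:00 − 9:30 = 01:30 UTC on Sep 11.
Add 4 hours and 10 minutes travel time → 05:40 UTC.
Bellhaven is UTC+14:00, so local arrival = 05:40 + 14:00 = 19:40 on Sep 11.

19:40 on September 11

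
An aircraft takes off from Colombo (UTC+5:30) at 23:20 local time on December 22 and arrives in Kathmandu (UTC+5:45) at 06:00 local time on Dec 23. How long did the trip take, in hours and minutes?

Departure in UTC: 23:20 − 5:30 = 17:50 on Dec 22.
Arrival in UTC: 06:00 − 5:45 = 00:15 on Dec 23.
Elapsed = 00:15 − 17:50 (+1 day) = 6 hours 25 minutes.

6 hours 25 minutes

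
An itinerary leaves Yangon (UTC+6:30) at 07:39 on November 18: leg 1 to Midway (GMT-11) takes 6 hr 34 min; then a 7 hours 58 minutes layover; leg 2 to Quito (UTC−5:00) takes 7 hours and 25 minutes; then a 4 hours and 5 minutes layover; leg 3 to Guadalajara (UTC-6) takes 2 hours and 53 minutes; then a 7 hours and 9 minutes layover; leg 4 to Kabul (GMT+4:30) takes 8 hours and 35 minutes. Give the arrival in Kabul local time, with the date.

02:18 on November 20

Convert departure to UTC: 07:39 − 6:30 = 01:09 UTC on Nov 18.
Add 6 hours 34 minutes leg 1 → 07:43 UTC.
Add 7 hours 58 minutes layover in Midway → 15:41 UTC.
Add 7 hours and 25 minutes leg 2 → 23:06 UTC.
Add 4 hours and 5 minutes layover in Quito → 03:11 UTC (Nov 19).
Add 2 hours and 53 minutes leg 3 → 06:04 UTC.
Add 7 hours 9 minutes layover in Guadalajara → 13:13 UTC.
Add 8 hours and 35 minutes leg 4 → 21:48 UTC.
Kabul is UTC+4:30, so local arrival = 21:48 + 4:30 = 02:18 on Nov 20.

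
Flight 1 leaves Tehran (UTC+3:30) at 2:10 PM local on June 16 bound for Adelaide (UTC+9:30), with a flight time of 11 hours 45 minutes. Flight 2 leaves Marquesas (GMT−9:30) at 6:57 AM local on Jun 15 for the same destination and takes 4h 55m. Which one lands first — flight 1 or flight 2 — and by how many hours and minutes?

the second, by 25 hours 3 minutes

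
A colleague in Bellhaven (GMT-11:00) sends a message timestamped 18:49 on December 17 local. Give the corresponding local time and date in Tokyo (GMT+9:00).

14:49 on December 18

In UTC: 18:49 + 11:00 = 05:49 on Dec 18.
Tokyo is UTC+9:00: 05:49 + 9:00 = 14:49 on Dec 18.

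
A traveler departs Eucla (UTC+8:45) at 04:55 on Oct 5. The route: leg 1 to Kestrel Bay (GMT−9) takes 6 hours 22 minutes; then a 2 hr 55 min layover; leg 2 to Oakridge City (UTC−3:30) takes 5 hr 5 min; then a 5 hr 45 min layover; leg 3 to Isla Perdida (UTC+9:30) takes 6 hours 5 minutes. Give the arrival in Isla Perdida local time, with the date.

07:52 on Oct 6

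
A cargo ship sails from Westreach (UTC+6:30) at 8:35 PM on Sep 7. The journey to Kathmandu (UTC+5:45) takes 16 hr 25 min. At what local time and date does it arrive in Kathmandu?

12:15 PM on September 8

Convert departure to UTC: 8:35 PM − 6:30 = 2:05 PM UTC on Sep 7.
Add 16 hours 25 minutes travel time → 6:30 AM UTC (Sep 8).
Kathmandu is UTC+5:45, so local arrival = 6:30 AM + 5:45 = 12:15 PM on Sep 8.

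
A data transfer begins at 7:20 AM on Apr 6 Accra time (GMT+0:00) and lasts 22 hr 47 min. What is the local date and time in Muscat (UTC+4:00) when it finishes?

10:07 AM on Apr 7

Accra is at UTC+0, so start is already 7:20 AM UTC on Apr 6.
Add 22 hours and 47 minutes duration → 6:07 AM UTC (Apr 7).
Muscat is UTC+4:00, so local end time = 6:07 AM + 4:00 = 10:07 AM on Apr 7.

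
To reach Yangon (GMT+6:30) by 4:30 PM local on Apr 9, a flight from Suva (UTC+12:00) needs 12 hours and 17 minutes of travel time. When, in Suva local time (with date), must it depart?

9:43 AM on Apr 9

Target arrival in UTC: 4:30 PM − 6:30 = 10:00 AM on Apr 9.
Subtract 12 hours 17 minutes → departure 9:43 PM UTC on Apr 8.
Suva is UTC+12:00: 9:43 PM + 12:00 = 9:43 AM on Apr 9.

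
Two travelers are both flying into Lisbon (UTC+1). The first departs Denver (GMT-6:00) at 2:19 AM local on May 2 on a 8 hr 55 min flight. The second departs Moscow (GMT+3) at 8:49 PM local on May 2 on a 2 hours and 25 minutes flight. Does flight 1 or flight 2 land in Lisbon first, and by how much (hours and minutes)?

Flight 1 in UTC: 2:19 AM + 6:00 = 8:19 AM on May 2.
+8 hours and 55 minutes → arrive 5:14 PM UTC on May 2.
Flight 2 in UTC: 8:49 PM − 3:00 = 5:49 PM on May 2.
+2 hours and 25 minutes → arrive 8:14 PM UTC on May 2.
Flight 1 lands earlier by 3 hours.

the first, by 3 hours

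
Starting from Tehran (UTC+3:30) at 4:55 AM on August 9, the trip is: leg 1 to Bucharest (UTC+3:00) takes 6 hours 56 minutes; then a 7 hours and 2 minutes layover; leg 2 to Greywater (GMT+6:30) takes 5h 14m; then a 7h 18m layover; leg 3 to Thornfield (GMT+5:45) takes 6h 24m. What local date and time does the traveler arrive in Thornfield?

Convert departure to UTC: 4:55 AM − 3:30 = 1:25 AM UTC on Aug 9.
Add 6 hours and 56 minutes leg 1 → 8:21 AM UTC.
Add 7 hours 2 minutes layover in Bucharest → 3:23 PM UTC.
Add 5 hours 14 minutes leg 2 → 8:37 PM UTC.
Add 7 hours 18 minutes layover in Greywater → 3:55 AM UTC (Aug 10).
Add 6 hours 24 minutes leg 3 → 10:19 AM UTC.
Thornfield is UTC+5:45, so local arrival = 10:19 AM + 5:45 = 4:04 PM on Aug 10.

4:04 PM on August 10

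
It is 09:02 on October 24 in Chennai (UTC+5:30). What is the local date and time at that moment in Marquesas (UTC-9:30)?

18:02 on Oct 23

In UTC: 09:02 − 5:30 = 03:32 on Oct 24.
Marquesas is UTC−9:30: 03:32 − 9:30 = 18:02 on Oct 23.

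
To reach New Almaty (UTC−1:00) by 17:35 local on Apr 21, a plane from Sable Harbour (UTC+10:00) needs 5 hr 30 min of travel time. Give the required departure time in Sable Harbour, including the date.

23:05 on Apr 21

Target arrival in UTC: 17:35 + 1:00 = 18:35 on Apr 21.
Subtract 5 hours and 30 minutes → departure 13:05 UTC on Apr 21.
Sable Harbour is UTC+10:00: 13:05 + 10:00 = 23:05 on Apr 21.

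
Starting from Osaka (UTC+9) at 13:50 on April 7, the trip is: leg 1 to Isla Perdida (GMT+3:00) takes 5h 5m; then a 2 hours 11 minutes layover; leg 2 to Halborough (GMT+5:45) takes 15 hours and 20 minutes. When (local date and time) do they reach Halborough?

Convert departure to UTC: 13:50 − 9:00 = 04:50 UTC on Apr 7.
Add 5 hours 5 minutes leg 1 → 09:55 UTC.
Add 2 hours 11 minutes layover in Isla Perdida → 12:06 UTC.
Add 15 hours 20 minutes leg 2 → 03:26 UTC (Apr 8).
Halborough is UTC+5:45, so local arrival = 03:26 + 5:45 = 09:11 on Apr 8.

09:11 on Apr 8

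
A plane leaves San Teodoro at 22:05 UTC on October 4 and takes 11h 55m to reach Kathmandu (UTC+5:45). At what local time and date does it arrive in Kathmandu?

Departure is given in UTC: 22:05 on Oct 4.
Add 11 hours 55 minutes → 10:00 UTC (Oct 5).
Kathmandu is UTC+5:45: 10:00 + 5:45 = 15:45 on Oct 5.

15:45 on October 5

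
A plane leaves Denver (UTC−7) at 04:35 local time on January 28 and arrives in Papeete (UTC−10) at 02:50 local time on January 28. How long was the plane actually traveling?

Departure in UTC: 04:35 + 7:00 = 11:35 on Jan 28.
Arrival in UTC: 02:50 + 10:00 = 12:50 on Jan 28.
Elapsed = 12:50 − 11:35 = 1 hour 15 minutes.

1 hour 15 minutes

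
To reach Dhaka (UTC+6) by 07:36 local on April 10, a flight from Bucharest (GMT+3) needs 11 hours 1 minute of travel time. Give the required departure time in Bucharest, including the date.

17:35 on April 9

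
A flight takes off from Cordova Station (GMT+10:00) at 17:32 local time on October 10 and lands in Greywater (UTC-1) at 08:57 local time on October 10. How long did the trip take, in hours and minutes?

2 hours 25 minutes

Greywater is 11:00 behind Cordova Station.
Clock-face elapsed time (ignoring zones) is −8 hours 35 minutes.
Actual elapsed = −8 hours 35 minutes + 11:00 = 2 hours 25 minutes.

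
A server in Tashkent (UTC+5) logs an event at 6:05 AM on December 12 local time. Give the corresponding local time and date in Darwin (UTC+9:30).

10:35 AM on Dec 12

Darwin is 4:30 ahead of Tashkent.
Shift by the zone difference: 6:05 AM + 4:30 = 10:35 AM on Dec 12 in Darwin.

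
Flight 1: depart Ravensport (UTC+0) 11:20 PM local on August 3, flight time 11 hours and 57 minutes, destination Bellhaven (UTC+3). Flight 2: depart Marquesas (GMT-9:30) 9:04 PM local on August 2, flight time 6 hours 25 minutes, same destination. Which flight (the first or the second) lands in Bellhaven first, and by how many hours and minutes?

the second, by 22 hours 18 minutes

Flight 1 departs at 11:20 PM UTC (Aug 3).
+11 hours and 57 minutes → arrive 11:17 AM UTC on Aug 4.
Flight 2 in UTC: 9:04 PM + 9:30 = 6:34 AM on Aug 3.
+6 hours and 25 minutes → arrive 12:59 PM UTC on Aug 3.
Flight 2 lands earlier by 22 hours 18 minutes.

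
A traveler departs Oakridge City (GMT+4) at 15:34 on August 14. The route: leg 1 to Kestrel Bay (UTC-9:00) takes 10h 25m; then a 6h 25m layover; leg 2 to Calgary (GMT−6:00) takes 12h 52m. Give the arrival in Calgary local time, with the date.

11:16 on August 15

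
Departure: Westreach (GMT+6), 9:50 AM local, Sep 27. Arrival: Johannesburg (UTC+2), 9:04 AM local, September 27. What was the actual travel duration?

3 hours 14 minutes

Departure in UTC: 9:50 AM − 6:00 = 3:50 AM on Sep 27.
Arrival in UTC: 9:04 AM − 2:00 = 7:04 AM on Sep 27.
Elapsed = 7:04 AM − 3:50 AM = 3 hours 14 minutes.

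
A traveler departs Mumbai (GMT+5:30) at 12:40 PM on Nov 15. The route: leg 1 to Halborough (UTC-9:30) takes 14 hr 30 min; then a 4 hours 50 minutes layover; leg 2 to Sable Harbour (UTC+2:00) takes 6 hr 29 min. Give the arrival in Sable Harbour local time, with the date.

Convert departure to UTC: 12:40 PM − 5:30 = 7:10 AM UTC on Nov 15.
Add 14 hours 30 minutes leg 1 → 9:40 PM UTC.
Add 4 hours 50 minutes layover in Halborough → 2:30 AM UTC (Nov 16).
Add 6 hours 29 minutes leg 2 → 8:59 AM UTC.
Sable Harbour is UTC+2:00, so local arrival = 8:59 AM + 2:00 = 10:59 AM on Nov 16.

10:59 AM on November 16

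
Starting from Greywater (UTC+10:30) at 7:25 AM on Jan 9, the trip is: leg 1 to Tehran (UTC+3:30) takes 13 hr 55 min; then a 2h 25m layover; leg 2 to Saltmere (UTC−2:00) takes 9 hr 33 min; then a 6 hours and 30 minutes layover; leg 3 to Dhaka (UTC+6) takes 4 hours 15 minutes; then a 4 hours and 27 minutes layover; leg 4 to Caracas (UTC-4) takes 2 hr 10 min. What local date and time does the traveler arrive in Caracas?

Convert departure to UTC: 7:25 AM − 10:30 = 8:55 PM UTC on Jan 8.
Add 13 hours 55 minutes leg 1 → 10:50 AM UTC (Jan 9).
Add 2 hours 25 minutes layover in Tehran → 1:15 PM UTC.
Add 9 hours and 33 minutes leg 2 → 10:48 PM UTC.
Add 6 hours and 30 minutes layover in Saltmere → 5:18 AM UTC (Jan 10).
Add 4 hours 15 minutes leg 3 → 9:33 AM UTC.
Add 4 hours 27 minutes layover in Dhaka → 2:00 PM UTC.
Add 2 hours 10 minutes leg 4 → 4:10 PM UTC.
Caracas is UTC−4:00, so local arrival = 4:10 PM − 4:00 = 12:10 PM on Jan 10.

12:10 PM on January 10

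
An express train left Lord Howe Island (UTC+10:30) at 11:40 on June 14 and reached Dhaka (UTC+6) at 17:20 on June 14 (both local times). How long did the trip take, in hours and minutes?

10 hours 10 minutes

Departure in UTC: 11:40 − 10:30 = 01:10 on Jun 14.
Arrival in UTC: 17:20 − 6:00 = 11:20 on Jun 14.
Elapsed = 11:20 − 01:10 = 10 hours 10 minutes.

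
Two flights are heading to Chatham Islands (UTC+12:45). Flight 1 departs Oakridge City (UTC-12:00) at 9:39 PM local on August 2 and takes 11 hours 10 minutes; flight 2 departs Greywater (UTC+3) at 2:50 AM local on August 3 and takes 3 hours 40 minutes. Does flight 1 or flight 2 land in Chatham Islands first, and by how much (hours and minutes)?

the second, by 17 hours 19 minutes

Flight 1 in UTC: 9:39 PM + 12:00 = 9:39 AM on Aug 3.
+11 hours 10 minutes → arrive 8:49 PM UTC on Aug 3.
Flight 2 in UTC: 2:50 AM − 3:00 = 11:50 PM on Aug 2.
+3 hours 40 minutes → arrive 3:30 AM UTC on Aug 3.
Flight 2 lands earlier by 17 hours 19 minutes.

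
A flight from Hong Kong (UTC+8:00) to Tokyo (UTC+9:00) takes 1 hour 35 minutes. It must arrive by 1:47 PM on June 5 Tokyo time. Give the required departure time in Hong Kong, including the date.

Target arrival in UTC: 1:47 PM − 9:00 = 4:47 AM on Jun 5.
Subtract 1 hour 35 minutes → departure 3:12 AM UTC on Jun 5.
Hong Kong is UTC+8:00: 3:12 AM + 8:00 = 11:12 AM on Jun 5.

11:12 AM on Jun 5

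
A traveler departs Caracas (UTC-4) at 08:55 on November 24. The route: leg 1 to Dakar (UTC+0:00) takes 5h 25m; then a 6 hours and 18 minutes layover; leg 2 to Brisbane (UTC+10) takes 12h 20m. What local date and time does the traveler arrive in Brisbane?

Convert departure to UTC: 08:55 + 4:00 = 12:55 UTC on Nov 24.
Add 5 hours 25 minutes leg 1 → 18:20 UTC.
Add 6 hours and 18 minutes layover in Dakar → 00:38 UTC (Nov 25).
Add 12 hours 20 minutes leg 2 → 12:58 UTC.
Brisbane is UTC+10:00, so local arrival = 12:58 + 10:00 = 22:58 on Nov 25.

22:58 on November 25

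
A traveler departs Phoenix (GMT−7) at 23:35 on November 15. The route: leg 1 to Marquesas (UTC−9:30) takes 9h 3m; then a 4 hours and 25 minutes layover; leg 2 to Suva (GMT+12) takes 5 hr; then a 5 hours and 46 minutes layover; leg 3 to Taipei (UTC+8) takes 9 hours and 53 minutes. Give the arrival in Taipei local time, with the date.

Convert departure to UTC: 23:35 + 7:00 = 06:35 UTC on Nov 16.
Add 9 hours and 3 minutes leg 1 → 15:38 UTC.
Add 4 hours 25 minutes layover in Marquesas → 20:03 UTC.
Add 5 hours leg 2 → 01:03 UTC (Nov 17).
Add 5 hours 46 minutes layover in Suva → 06:49 UTC.
Add 9 hours 53 minutes leg 3 → 16:42 UTC.
Taipei is UTC+8:00, so local arrival = 16:42 + 8:00 = 00:42 on Nov 18.

00:42 on November 18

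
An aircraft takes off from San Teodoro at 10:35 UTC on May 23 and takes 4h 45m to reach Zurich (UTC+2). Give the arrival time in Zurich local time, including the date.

Departure is given in UTC: 10:35 on May 23.
Add 4 hours 45 minutes → 15:20 UTC.
Zurich is UTC+2:00: 15:20 + 2:00 = 17:20 on May 23.

17:20 on May 23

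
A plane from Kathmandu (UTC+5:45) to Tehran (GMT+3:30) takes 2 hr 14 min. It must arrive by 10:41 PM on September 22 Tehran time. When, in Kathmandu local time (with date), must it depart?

Target arrival in UTC: 10:41 PM − 3:30 = 7:11 PM on Sep 22.
Subtract 2 hours and 14 minutes → departure 4:57 PM UTC on Sep 22.
Kathmandu is UTC+5:45: 4:57 PM + 5:45 = 10:42 PM on Sep 22.

10:42 PM on September 22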